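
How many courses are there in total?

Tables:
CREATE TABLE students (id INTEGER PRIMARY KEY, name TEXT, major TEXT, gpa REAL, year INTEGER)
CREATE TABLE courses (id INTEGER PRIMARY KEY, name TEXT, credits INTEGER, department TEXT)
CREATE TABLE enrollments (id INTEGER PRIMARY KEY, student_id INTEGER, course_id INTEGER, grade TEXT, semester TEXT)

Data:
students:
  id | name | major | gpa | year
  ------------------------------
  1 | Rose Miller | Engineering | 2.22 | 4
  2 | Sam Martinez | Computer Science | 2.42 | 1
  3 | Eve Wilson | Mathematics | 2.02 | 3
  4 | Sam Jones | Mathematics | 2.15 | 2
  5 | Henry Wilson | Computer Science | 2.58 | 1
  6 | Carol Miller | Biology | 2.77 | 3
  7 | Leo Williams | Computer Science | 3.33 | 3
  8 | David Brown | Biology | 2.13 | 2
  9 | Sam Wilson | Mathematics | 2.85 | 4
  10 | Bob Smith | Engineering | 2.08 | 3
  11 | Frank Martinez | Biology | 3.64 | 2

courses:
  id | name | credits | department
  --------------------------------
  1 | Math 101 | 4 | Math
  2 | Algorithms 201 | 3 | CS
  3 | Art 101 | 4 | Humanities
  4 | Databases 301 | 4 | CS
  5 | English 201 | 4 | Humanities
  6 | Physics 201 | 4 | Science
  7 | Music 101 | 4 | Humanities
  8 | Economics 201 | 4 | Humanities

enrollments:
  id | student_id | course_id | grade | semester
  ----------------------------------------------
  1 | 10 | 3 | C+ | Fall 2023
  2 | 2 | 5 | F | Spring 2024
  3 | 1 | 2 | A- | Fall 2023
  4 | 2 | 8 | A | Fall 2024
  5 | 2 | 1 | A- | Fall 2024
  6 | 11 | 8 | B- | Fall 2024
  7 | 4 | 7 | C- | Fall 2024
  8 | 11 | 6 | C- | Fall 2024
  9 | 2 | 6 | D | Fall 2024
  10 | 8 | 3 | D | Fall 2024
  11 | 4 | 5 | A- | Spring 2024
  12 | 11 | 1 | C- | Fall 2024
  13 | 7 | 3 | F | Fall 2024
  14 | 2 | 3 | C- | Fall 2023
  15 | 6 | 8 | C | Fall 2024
SELECT COUNT(*) FROM courses

Execution result:
8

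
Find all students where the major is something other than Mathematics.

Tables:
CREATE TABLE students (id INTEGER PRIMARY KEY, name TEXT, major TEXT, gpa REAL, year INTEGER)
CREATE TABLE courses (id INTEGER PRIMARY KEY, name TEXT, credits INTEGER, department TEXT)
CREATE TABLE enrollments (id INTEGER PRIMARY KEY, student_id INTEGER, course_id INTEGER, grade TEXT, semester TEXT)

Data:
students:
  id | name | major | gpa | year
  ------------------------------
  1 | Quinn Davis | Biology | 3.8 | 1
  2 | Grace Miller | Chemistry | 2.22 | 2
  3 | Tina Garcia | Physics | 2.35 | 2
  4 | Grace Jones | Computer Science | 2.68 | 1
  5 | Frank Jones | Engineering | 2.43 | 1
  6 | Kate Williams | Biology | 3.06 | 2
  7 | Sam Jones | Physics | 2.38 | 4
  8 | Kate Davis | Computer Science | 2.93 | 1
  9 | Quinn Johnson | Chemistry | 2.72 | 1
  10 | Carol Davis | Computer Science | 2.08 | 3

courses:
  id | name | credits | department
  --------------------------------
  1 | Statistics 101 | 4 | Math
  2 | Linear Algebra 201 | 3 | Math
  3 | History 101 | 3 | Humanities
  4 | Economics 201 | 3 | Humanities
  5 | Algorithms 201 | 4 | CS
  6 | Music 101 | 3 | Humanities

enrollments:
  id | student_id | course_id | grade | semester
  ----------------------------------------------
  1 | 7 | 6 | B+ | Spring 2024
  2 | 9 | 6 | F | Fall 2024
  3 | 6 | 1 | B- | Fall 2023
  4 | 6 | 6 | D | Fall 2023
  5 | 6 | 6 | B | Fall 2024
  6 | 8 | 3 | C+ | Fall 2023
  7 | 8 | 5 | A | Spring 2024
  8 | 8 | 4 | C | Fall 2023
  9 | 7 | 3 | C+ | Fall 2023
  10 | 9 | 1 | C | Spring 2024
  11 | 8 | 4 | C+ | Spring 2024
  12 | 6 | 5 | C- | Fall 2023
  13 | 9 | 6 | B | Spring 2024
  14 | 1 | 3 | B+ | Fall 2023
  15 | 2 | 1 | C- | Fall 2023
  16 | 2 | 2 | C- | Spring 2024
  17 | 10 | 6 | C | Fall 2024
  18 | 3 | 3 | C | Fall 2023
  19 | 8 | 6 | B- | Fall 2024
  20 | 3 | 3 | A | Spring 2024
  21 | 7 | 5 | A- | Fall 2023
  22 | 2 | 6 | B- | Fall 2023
SELECT name, major FROM students WHERE major <> 'Mathematics'

Execution result:
name | major
Quinn Davis | Biology
Grace Miller | Chemistry
Tina Garcia | Physics
Grace Jones | Computer Science
Frank Jones | Engineering
Kate Williams | Biology
Sam Jones | Physics
Kate Davis | Computer Science
Quinn Johnson | Chemistry
Carol Davis | Computer Science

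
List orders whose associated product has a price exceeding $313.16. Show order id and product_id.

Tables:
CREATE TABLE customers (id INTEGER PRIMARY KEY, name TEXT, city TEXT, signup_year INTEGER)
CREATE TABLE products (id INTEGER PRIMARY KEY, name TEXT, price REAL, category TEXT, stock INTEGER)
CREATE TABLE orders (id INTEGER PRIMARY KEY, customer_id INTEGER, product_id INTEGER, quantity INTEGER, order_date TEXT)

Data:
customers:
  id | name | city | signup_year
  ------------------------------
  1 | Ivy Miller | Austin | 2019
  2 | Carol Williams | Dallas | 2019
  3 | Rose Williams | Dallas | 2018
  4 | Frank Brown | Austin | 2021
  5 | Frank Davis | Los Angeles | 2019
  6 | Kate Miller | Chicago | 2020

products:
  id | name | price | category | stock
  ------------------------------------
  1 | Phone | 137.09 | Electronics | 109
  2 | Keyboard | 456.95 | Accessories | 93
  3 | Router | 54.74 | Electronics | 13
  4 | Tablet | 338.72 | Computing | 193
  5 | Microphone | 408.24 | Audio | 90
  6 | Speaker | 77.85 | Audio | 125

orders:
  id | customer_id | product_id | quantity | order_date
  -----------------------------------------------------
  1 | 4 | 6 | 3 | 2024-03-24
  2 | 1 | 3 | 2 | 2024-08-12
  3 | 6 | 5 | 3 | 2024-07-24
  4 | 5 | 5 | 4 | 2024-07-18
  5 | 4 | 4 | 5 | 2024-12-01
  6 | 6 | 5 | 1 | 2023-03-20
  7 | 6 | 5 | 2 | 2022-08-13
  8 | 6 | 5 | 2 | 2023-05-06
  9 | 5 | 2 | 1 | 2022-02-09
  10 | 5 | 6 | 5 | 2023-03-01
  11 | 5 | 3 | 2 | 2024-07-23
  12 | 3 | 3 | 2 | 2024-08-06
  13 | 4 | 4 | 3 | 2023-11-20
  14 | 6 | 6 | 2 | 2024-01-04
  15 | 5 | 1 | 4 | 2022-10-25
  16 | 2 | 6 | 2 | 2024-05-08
SELECT id, product_id FROM orders WHERE product_id IN (SELECT id FROM products WHERE price > 313.16)

Execution result:
id | product_id
3 | 5
4 | 5
5 | 4
6 | 5
7 | 5
8 | 5
9 | 2
13 | 4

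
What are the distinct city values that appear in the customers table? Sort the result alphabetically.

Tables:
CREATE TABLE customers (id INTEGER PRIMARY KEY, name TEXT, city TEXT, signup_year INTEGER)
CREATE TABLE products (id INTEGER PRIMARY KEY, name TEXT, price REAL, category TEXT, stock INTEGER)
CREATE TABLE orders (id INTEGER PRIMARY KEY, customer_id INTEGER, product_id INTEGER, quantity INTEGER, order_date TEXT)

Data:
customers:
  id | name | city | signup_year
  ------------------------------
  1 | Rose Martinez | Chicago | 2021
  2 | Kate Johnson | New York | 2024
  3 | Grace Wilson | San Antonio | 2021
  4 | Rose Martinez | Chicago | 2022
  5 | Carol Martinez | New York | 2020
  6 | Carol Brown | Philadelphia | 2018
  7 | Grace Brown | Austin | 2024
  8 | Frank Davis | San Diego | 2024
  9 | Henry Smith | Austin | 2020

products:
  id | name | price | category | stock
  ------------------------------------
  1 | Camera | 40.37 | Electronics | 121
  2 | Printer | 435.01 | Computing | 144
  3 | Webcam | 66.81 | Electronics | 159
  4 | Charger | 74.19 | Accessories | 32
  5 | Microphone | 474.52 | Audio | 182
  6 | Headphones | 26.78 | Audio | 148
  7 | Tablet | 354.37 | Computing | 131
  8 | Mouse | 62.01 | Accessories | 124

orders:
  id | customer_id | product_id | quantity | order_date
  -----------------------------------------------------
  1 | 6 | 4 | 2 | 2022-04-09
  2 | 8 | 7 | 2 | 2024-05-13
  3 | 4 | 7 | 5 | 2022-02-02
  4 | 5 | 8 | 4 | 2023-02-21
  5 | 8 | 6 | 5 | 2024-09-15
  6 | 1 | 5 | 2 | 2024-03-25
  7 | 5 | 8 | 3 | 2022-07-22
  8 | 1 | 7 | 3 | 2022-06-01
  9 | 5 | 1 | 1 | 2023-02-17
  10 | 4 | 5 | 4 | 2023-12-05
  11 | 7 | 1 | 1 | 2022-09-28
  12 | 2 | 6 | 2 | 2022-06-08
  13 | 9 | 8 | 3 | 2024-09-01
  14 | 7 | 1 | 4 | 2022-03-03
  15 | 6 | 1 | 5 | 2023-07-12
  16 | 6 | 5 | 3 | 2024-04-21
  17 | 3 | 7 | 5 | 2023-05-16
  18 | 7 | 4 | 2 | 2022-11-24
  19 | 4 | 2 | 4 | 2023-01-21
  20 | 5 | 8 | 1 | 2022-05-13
SELECT DISTINCT city FROM customers ORDER BY city

Execution result:
city
Austin
Chicago
New York
Philadelphia
San Antonio
San Diego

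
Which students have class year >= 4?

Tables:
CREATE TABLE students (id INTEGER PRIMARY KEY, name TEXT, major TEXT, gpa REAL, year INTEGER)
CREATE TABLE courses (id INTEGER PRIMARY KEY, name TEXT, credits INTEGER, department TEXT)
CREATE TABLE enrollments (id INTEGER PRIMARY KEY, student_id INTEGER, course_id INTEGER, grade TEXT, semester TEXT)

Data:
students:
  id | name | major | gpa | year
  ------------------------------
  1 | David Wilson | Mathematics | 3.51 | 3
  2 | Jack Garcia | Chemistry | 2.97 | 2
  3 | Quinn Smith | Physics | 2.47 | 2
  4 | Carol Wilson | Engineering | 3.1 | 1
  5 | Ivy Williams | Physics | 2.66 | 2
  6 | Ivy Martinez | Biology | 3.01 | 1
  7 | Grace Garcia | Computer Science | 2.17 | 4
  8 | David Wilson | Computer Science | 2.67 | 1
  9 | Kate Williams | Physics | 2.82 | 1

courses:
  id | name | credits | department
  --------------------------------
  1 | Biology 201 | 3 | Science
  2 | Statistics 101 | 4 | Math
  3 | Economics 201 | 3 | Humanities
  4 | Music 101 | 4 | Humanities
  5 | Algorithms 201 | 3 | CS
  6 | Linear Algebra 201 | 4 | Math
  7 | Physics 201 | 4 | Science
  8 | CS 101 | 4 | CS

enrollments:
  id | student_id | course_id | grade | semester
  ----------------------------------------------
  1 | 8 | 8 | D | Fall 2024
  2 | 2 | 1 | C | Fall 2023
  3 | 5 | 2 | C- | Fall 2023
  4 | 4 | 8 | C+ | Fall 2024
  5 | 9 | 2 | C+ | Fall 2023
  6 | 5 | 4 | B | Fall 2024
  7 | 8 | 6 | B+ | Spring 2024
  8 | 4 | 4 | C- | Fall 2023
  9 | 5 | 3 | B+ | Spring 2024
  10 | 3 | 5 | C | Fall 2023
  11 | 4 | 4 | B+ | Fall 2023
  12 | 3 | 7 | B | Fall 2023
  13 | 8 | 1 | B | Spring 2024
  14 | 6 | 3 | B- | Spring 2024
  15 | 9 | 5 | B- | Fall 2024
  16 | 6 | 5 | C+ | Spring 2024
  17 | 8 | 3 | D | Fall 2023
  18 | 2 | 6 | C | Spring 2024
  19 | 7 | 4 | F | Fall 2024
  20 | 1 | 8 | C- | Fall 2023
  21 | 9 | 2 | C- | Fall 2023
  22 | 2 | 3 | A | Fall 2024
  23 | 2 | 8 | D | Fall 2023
SELECT name, year FROM students WHERE year >= 4

Execution result:
name | year
Grace Garcia | 4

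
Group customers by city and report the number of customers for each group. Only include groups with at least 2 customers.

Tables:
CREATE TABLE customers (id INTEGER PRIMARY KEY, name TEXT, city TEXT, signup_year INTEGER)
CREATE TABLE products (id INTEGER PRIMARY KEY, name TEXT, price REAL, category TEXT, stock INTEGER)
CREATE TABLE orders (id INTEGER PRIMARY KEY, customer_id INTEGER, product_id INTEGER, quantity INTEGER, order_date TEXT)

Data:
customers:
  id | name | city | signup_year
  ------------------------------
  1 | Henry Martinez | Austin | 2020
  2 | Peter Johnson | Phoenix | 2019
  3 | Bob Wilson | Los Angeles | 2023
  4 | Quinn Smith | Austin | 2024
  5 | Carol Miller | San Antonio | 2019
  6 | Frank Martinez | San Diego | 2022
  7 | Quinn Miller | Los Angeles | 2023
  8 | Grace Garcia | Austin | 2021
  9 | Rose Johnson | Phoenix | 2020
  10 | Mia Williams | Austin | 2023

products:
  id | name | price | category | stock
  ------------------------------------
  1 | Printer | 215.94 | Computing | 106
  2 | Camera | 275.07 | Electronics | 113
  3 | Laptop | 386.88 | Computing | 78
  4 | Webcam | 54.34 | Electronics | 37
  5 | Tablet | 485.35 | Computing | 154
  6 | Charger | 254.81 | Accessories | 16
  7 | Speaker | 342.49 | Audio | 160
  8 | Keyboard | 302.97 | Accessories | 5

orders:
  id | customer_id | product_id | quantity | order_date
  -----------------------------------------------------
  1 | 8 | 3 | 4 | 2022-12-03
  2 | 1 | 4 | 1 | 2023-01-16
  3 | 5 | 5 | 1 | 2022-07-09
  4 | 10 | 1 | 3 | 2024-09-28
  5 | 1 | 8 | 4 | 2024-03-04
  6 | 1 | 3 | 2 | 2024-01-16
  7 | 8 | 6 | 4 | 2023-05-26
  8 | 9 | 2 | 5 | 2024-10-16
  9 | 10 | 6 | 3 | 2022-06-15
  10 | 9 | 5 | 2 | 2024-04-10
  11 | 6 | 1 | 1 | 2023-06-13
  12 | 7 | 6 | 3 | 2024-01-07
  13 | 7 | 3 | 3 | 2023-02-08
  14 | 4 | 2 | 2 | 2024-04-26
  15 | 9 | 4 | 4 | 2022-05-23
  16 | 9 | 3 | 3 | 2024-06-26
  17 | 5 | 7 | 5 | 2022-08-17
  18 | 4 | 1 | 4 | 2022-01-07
SELECT city, COUNT(*) AS n FROM customers GROUP BY city HAVING COUNT(*) >= 2

Execution result:
city | n
Austin | 4
Los Angeles | 2
Phoenix | 2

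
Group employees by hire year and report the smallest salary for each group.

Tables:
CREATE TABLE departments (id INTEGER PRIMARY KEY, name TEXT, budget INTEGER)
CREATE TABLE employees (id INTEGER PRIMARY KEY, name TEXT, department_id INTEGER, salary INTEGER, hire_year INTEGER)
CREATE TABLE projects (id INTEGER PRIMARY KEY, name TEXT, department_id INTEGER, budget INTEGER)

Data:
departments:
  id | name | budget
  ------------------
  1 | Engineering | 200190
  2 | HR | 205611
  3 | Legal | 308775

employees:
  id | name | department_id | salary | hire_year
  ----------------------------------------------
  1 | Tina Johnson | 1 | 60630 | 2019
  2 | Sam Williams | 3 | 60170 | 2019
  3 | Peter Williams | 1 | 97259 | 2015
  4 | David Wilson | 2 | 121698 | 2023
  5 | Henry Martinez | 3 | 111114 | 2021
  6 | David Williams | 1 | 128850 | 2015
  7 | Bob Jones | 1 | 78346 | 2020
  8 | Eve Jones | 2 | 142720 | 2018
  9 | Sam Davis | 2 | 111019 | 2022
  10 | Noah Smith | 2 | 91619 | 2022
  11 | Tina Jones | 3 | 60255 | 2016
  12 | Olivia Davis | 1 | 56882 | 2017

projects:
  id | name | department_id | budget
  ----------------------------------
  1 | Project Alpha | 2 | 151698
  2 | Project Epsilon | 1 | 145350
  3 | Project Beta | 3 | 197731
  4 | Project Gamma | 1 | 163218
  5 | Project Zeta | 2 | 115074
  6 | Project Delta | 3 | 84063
SELECT hire_year, MIN(salary) AS min_salary FROM employees GROUP BY hire_year

Execution result:
hire_year | min_salary
2015 | 97259
2016 | 60255
2017 | 56882
2018 | 142720
2019 | 60170
2020 | 78346
2021 | 111114
2022 | 91619
2023 | 121698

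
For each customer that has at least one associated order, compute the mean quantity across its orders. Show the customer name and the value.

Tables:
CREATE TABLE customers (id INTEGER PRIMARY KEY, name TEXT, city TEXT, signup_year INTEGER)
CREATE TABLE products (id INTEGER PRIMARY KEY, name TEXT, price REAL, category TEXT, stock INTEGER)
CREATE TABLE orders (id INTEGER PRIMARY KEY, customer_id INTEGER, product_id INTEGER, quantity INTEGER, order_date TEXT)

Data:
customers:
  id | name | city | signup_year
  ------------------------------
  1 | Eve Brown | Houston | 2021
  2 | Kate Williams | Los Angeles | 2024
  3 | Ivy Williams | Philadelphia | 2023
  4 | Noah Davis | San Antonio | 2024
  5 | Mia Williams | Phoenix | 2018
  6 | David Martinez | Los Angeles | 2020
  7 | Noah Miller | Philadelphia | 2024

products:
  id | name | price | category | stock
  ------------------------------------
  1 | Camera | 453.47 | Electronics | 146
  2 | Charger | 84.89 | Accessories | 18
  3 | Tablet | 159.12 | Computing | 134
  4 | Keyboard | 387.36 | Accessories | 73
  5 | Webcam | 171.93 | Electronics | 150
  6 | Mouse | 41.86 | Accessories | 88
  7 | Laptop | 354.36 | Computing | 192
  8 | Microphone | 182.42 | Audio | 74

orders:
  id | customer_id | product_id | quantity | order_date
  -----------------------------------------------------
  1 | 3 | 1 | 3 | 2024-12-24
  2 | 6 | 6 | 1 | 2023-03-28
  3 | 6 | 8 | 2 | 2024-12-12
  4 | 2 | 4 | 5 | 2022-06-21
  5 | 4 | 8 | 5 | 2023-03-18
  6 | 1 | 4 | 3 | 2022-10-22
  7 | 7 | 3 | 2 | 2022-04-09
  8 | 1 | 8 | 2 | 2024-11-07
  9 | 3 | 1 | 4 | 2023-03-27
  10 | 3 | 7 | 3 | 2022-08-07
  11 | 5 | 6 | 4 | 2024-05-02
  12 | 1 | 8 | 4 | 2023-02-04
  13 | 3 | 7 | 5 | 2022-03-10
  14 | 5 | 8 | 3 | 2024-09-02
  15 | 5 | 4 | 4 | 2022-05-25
SELECT p.name, AVG(c.quantity) AS avg_quantity FROM orders c JOIN customers p ON c.customer_id = p.id GROUP BY p.id, p.name

Execution result:
name | avg_quantity
Eve Brown | 3.00
Kate Williams | 5.00
Ivy Williams | 3.75
Noah Davis | 5.00
Mia Williams | 3.67
David Martinez | 1.50
Noah Miller | 2.00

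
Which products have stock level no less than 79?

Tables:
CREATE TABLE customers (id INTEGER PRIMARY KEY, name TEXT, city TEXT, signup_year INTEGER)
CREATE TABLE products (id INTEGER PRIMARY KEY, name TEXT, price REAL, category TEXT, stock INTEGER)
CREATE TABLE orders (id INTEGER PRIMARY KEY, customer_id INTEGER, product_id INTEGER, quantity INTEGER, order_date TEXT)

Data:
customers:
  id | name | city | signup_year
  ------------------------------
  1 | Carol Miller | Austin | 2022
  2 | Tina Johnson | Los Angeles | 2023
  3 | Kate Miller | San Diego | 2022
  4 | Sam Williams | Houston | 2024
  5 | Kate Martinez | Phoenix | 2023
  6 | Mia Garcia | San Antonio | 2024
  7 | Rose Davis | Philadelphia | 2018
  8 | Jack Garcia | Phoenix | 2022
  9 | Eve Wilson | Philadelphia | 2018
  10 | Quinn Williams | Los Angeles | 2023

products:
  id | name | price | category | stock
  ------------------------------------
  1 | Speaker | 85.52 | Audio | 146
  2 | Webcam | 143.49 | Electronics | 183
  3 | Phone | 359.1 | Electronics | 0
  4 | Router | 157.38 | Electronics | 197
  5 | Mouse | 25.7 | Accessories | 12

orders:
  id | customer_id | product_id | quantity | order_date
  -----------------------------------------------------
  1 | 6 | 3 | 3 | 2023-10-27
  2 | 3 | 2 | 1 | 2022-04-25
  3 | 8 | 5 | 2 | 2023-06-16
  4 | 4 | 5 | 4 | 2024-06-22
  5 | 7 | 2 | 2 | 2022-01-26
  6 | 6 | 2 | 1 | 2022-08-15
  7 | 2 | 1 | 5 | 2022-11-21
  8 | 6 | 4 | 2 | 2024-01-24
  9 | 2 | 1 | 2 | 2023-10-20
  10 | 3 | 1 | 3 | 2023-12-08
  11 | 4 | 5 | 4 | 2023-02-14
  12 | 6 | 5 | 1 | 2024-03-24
SELECT name, stock FROM products WHERE stock >= 79

Execution result:
name | stock
Speaker | 146
Webcam | 183
Router | 197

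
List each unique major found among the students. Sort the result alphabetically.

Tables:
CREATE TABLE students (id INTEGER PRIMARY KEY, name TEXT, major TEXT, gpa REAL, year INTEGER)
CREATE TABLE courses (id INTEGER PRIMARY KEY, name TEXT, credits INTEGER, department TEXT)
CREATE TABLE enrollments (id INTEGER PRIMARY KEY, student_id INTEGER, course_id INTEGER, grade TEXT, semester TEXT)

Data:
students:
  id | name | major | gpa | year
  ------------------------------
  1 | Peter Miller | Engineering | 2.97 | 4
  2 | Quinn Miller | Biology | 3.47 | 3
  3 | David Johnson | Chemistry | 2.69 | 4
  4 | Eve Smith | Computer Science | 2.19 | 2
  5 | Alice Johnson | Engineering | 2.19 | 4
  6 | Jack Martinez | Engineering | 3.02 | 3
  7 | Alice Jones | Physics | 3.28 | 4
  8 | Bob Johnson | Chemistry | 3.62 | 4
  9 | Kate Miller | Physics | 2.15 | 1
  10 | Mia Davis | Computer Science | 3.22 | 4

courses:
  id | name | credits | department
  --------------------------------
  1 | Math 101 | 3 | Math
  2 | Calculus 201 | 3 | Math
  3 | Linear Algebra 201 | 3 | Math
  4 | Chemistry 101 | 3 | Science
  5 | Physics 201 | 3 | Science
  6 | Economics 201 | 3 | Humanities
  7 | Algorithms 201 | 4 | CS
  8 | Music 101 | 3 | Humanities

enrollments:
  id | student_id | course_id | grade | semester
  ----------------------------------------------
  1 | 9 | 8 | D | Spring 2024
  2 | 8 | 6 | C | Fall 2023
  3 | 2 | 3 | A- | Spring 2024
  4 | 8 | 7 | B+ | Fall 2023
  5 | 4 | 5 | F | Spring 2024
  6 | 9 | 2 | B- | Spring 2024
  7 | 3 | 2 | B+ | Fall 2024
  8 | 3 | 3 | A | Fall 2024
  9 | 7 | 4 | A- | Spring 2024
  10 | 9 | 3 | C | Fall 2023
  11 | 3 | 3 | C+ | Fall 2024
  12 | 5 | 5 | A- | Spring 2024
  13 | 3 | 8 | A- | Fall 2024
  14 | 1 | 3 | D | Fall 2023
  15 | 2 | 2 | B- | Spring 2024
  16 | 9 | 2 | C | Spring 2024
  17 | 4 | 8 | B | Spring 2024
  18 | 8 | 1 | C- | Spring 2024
SELECT DISTINCT major FROM students ORDER BY major

Execution result:
major
Biology
Chemistry
Computer Science
Engineering
Physics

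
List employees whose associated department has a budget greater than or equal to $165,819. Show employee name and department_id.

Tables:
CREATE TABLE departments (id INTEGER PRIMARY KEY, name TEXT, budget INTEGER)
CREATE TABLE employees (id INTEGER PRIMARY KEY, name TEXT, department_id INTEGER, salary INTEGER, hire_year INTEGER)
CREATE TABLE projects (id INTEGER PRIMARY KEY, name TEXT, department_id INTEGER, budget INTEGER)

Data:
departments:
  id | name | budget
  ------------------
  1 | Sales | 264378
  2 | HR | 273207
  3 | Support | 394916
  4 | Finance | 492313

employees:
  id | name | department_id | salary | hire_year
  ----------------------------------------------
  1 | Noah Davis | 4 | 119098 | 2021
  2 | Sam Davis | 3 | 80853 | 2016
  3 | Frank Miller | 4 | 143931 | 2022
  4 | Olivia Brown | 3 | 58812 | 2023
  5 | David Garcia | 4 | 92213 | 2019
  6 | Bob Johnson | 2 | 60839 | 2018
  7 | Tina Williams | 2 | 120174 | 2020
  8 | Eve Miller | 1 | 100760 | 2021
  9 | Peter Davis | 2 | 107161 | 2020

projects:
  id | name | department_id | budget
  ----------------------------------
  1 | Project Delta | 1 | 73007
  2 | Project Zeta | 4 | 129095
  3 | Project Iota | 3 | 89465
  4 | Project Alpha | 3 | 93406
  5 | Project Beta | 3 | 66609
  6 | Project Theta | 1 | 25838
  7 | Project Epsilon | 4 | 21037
SELECT name, department_id FROM employees WHERE department_id IN (SELECT id FROM departments WHERE budget >= 165819)

Execution result:
name | department_id
Noah Davis | 4
Sam Davis | 3
Frank Miller | 4
Olivia Brown | 3
David Garcia | 4
Bob Johnson | 2
Tina Williams | 2
Eve Miller | 1
Peter Davis | 2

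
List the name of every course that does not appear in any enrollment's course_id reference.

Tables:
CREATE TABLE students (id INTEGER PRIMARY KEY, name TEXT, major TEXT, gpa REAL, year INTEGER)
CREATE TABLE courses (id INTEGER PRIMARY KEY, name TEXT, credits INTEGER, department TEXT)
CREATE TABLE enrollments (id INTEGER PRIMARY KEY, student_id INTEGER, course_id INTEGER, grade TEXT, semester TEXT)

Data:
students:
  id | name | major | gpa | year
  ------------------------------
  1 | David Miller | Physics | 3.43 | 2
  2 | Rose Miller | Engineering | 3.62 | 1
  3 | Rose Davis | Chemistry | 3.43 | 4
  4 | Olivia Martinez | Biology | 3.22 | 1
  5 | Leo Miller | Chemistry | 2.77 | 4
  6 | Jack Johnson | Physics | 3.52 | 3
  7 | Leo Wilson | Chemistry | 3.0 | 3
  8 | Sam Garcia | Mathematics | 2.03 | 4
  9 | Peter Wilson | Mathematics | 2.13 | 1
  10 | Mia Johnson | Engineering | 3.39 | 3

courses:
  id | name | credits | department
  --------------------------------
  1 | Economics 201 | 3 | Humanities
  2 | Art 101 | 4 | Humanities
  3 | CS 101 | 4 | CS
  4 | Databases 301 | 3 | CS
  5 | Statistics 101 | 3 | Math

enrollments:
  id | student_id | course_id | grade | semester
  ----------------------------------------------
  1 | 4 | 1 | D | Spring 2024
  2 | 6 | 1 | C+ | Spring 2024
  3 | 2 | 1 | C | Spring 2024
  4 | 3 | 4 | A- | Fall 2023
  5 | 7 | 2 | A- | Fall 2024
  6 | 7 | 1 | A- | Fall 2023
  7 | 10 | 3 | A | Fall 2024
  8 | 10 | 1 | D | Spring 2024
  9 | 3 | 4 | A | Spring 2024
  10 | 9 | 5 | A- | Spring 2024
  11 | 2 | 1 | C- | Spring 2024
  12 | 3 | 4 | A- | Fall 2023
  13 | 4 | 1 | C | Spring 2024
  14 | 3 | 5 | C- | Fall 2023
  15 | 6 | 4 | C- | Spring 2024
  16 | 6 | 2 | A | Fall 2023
SELECT p.name FROM courses p LEFT JOIN enrollments c ON c.course_id = p.id WHERE c.id IS NULL

Execution result:
(no rows)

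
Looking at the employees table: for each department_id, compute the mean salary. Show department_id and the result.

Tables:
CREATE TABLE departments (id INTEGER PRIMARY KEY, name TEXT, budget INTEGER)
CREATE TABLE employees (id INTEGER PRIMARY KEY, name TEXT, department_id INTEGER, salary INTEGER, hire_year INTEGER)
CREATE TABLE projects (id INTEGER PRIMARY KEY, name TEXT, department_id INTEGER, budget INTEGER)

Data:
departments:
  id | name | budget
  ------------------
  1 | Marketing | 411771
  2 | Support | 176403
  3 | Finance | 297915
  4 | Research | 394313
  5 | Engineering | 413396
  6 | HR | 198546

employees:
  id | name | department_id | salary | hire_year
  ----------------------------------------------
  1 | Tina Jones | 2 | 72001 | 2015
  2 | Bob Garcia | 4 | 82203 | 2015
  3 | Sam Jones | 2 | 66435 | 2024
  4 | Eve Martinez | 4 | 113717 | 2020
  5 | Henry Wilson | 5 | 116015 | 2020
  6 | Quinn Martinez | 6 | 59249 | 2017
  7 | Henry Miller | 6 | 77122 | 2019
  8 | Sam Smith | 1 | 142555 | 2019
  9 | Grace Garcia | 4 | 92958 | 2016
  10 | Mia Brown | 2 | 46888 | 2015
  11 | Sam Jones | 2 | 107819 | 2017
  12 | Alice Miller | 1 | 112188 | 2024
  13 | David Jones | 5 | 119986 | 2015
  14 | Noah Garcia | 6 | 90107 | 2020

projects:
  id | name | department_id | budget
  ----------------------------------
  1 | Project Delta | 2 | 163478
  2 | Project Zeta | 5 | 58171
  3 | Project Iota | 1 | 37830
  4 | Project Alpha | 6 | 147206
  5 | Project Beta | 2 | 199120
SELECT department_id, AVG(salary) AS avg_salary FROM employees GROUP BY department_id

Execution result:
department_id | avg_salary
1 | 127371.50
2 | 73285.75
4 | 96292.67
5 | 118000.50
6 | 75492.67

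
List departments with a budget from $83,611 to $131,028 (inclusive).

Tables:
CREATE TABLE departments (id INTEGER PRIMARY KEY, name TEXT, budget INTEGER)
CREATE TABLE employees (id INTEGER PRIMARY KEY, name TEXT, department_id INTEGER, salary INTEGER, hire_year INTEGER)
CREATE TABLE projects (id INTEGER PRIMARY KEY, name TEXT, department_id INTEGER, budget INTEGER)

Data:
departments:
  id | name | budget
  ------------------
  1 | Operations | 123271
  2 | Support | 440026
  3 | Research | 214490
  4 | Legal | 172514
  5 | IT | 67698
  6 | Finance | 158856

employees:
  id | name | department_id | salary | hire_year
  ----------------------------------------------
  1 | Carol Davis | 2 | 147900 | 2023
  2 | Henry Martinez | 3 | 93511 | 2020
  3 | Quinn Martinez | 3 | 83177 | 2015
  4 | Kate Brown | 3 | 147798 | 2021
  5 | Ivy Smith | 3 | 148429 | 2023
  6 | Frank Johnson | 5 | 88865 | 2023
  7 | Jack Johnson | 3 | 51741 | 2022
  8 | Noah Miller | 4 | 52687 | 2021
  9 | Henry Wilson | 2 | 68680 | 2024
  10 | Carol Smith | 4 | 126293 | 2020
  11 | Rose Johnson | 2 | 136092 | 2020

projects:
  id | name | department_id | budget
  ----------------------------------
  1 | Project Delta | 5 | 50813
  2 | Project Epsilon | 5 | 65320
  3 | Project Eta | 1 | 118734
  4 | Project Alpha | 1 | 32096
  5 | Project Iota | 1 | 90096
SELECT name, budget FROM departments WHERE budget BETWEEN 83611 AND 131028

Execution result:
name | budget
Operations | 123271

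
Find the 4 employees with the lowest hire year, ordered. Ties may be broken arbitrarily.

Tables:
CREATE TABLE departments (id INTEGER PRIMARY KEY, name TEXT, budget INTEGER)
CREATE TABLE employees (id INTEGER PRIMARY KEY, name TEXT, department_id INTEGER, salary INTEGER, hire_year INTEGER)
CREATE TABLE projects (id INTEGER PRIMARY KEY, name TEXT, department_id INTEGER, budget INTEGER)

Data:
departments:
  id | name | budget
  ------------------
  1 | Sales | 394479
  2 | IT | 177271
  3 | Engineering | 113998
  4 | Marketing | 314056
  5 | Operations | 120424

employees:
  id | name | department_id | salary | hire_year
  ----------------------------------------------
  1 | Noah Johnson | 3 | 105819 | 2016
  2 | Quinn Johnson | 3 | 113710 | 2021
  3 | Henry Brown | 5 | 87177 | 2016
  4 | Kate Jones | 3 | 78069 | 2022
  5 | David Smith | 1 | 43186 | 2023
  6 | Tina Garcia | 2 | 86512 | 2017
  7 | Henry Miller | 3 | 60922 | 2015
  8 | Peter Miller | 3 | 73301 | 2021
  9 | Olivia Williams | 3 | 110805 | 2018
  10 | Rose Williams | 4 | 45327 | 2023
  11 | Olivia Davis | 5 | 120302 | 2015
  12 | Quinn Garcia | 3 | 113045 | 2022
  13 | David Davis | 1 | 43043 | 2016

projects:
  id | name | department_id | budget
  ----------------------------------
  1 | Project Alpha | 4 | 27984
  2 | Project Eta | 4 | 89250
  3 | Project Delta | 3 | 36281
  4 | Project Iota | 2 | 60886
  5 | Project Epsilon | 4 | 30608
SELECT name, hire_year FROM employees ORDER BY hire_year ASC LIMIT 4

Execution result:
name | hire_year
Henry Miller | 2015
Olivia Davis | 2015
Noah Johnson | 2016
Henry Brown | 2016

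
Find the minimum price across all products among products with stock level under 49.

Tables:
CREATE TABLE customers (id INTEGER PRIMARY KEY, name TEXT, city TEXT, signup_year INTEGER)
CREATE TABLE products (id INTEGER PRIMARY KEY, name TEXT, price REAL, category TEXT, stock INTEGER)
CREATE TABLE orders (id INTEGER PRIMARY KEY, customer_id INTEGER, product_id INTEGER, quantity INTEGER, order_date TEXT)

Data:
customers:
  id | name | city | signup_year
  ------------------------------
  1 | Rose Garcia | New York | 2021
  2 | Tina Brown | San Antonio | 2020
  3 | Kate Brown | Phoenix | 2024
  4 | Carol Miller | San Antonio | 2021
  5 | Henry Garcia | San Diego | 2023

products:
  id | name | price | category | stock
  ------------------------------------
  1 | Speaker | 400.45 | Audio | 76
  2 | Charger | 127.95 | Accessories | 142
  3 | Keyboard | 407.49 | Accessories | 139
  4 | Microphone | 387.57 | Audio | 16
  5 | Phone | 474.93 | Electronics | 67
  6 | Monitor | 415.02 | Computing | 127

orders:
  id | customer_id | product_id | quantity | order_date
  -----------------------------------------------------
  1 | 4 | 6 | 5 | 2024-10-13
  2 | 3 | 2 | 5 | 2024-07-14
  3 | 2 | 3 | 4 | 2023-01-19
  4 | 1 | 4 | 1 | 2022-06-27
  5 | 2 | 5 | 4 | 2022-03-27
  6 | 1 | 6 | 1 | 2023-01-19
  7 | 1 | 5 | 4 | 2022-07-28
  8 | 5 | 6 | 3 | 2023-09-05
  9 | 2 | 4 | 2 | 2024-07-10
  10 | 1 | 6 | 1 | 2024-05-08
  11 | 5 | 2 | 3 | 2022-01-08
SELECT MIN(price) FROM products WHERE stock < 49

Execution result:
387.57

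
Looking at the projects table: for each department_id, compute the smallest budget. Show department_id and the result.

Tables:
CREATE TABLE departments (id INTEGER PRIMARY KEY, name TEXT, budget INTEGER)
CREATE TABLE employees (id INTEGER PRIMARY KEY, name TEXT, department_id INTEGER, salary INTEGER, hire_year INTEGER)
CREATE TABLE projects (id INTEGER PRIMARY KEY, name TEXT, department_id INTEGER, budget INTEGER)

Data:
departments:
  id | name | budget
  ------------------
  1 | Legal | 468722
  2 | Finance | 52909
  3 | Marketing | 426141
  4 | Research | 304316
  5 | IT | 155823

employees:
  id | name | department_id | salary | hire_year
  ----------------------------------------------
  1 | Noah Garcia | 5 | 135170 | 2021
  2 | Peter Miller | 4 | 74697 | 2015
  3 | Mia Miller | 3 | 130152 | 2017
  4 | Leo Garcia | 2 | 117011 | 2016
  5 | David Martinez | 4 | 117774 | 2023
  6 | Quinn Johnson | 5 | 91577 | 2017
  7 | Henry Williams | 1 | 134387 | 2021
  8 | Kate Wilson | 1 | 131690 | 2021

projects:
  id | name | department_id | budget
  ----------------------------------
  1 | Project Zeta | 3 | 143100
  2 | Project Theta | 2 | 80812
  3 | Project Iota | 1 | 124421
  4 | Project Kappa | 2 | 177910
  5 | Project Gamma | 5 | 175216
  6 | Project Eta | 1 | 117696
SELECT department_id, MIN(budget) AS min_budget FROM projects GROUP BY department_id

Execution result:
department_id | min_budget
1 | 117696
2 | 80812
3 | 143100
5 | 175216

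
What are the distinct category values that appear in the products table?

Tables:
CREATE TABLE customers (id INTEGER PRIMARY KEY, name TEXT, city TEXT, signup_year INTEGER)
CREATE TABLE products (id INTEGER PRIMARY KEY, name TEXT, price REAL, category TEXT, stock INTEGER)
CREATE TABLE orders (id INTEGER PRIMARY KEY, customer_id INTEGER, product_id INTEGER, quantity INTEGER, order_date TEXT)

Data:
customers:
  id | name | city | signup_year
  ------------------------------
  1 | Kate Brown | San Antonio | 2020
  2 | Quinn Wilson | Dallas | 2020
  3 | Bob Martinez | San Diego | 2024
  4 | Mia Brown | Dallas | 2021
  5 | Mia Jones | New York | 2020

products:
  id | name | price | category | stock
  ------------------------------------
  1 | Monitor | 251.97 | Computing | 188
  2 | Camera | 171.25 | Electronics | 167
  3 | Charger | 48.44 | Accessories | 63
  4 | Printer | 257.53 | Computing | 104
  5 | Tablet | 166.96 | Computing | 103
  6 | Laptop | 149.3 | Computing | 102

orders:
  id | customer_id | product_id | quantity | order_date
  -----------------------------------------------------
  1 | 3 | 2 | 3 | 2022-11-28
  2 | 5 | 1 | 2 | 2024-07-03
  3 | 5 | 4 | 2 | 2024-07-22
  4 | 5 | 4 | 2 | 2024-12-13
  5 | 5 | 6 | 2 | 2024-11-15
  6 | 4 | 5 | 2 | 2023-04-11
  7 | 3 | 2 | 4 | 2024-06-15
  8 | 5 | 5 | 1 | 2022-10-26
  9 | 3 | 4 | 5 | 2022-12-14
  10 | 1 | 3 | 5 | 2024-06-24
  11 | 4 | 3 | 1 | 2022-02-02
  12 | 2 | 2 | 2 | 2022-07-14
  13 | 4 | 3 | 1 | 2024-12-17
SELECT DISTINCT category FROM products

Execution result:
category
Computing
Electronics
Accessories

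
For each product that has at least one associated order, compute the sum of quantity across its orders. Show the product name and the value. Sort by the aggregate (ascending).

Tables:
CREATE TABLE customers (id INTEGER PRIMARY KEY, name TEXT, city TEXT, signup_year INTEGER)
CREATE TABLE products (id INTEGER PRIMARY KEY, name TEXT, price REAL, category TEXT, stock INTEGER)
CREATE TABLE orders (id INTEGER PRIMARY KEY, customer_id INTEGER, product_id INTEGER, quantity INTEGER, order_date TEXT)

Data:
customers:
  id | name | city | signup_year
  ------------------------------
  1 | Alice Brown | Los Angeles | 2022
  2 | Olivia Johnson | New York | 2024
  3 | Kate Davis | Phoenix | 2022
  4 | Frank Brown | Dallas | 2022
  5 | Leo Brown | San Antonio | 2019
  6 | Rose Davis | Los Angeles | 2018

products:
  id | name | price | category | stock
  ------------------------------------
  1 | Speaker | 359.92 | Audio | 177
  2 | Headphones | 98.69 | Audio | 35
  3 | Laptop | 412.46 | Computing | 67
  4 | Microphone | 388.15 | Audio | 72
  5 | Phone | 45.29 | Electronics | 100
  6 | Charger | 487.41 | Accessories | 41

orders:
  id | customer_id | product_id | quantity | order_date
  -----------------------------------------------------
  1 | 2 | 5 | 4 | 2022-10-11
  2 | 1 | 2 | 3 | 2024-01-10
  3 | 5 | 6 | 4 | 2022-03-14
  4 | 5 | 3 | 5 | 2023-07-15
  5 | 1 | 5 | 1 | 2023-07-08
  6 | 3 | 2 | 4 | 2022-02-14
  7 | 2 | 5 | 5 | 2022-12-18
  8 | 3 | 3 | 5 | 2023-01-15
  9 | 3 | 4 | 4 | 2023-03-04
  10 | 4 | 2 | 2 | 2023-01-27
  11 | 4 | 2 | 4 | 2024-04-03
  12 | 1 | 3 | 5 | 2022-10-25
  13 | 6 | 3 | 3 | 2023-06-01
SELECT p.name, SUM(c.quantity) AS sum_quantity FROM orders c JOIN products p ON c.product_id = p.id GROUP BY p.id, p.name ORDER BY sum_quantity ASC

Execution result:
name | sum_quantity
Microphone | 4
Charger | 4
Phone | 10
Headphones | 13
Laptop | 18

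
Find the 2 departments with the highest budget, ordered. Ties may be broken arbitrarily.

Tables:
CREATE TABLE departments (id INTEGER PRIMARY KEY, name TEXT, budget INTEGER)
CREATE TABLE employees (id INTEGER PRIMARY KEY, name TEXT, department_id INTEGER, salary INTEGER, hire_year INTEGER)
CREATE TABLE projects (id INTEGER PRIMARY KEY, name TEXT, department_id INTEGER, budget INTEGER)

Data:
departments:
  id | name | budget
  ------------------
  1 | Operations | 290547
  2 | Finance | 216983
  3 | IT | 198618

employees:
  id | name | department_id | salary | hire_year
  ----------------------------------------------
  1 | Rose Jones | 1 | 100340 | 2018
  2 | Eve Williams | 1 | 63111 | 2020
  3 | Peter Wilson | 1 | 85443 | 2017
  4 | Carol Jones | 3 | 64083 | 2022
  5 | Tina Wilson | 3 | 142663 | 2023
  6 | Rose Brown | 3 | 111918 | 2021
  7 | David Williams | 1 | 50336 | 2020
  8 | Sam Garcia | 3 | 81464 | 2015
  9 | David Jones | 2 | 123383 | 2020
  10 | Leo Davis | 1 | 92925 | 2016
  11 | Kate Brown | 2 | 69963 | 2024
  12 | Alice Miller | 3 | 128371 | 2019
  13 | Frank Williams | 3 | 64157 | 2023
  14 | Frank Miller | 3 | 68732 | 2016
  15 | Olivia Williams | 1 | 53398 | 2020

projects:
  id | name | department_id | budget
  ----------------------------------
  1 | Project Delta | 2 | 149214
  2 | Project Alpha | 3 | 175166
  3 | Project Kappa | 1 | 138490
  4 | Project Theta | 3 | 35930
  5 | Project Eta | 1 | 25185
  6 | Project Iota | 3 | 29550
SELECT name, budget FROM departments ORDER BY budget DESC LIMIT 2

Execution result:
name | budget
Operations | 290547
Finance | 216983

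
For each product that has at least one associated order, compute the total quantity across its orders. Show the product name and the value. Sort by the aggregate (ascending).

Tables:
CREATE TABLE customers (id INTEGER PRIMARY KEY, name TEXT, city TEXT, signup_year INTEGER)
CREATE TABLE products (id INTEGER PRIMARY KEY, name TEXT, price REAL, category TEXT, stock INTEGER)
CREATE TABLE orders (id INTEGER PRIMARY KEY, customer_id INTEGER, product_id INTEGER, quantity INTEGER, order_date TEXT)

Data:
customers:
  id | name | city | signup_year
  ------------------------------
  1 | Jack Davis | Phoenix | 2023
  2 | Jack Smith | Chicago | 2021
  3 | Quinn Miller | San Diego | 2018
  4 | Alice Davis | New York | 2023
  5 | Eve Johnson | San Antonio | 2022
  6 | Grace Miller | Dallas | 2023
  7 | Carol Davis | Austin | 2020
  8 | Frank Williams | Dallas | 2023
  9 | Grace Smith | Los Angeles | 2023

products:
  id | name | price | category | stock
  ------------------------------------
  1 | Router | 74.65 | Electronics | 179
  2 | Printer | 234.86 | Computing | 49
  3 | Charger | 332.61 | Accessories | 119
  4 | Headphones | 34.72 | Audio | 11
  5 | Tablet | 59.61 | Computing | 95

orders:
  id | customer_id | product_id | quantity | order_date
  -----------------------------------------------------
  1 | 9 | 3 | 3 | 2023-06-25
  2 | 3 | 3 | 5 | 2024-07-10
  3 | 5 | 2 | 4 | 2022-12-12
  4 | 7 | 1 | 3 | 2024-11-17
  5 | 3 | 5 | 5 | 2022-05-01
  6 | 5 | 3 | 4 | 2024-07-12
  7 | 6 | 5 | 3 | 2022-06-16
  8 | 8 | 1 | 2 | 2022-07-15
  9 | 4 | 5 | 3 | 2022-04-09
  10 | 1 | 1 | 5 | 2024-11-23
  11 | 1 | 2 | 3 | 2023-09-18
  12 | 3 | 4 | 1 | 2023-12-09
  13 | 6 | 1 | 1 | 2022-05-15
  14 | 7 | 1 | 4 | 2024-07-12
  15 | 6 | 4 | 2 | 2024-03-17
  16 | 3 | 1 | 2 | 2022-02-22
SELECT p.name, SUM(c.quantity) AS sum_quantity FROM orders c JOIN products p ON c.product_id = p.id GROUP BY p.id, p.name ORDER BY sum_quantity ASC

Execution result:
name | sum_quantity
Headphones | 3
Printer | 7
Tablet | 11
Charger | 12
Router | 17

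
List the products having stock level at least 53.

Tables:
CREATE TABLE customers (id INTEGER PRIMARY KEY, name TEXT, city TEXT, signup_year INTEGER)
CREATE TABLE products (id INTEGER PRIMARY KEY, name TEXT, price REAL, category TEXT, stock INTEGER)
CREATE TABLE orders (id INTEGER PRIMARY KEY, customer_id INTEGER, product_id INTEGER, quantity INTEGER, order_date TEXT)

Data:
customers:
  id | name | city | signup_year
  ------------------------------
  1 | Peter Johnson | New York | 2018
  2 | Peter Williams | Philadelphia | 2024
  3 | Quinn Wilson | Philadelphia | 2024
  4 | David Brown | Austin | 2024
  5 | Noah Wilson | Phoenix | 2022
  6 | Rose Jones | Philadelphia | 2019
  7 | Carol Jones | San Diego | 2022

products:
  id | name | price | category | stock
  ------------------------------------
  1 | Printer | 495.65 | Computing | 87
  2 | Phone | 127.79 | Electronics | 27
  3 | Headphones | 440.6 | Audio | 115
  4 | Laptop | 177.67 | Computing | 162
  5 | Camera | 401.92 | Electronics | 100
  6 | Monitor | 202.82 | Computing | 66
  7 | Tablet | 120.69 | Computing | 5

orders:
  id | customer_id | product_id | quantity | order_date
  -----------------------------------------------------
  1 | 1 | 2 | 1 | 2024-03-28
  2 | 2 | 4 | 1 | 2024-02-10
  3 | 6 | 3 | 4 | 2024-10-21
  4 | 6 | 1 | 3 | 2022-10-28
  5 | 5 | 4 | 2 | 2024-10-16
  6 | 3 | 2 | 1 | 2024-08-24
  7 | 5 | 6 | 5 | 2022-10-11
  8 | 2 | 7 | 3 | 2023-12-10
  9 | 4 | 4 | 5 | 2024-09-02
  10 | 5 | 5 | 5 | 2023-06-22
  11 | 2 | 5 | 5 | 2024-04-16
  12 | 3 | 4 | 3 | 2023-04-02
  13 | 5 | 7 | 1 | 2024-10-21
SELECT name, stock FROM products WHERE stock >= 53

Execution result:
name | stock
Printer | 87
Headphones | 115
Laptop | 162
Camera | 100
Monitor | 66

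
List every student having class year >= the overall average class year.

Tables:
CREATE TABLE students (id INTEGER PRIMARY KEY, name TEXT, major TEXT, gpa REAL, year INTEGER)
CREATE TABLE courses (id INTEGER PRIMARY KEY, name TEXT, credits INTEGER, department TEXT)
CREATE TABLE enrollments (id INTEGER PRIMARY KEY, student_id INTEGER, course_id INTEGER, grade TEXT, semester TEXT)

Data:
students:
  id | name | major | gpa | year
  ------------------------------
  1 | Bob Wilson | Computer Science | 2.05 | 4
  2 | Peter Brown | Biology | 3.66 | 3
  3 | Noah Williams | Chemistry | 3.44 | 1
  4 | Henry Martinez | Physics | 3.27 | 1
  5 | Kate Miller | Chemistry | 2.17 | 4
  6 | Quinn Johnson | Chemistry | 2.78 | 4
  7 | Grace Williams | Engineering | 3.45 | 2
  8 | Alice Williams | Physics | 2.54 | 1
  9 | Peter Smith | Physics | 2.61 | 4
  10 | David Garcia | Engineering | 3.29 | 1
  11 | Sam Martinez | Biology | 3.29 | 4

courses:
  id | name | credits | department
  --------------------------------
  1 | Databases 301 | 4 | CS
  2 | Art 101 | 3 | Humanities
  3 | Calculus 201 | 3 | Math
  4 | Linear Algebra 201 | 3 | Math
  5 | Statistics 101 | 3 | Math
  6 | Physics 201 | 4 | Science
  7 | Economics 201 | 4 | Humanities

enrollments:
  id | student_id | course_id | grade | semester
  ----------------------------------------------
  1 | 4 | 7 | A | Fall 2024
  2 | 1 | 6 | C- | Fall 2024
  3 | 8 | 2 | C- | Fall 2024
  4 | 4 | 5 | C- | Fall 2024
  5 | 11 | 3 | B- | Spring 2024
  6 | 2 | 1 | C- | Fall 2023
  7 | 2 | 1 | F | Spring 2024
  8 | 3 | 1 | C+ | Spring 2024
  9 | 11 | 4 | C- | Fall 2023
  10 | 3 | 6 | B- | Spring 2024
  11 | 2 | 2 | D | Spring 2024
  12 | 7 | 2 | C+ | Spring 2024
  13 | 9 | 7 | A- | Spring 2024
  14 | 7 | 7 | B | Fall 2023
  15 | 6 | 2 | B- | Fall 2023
SELECT name, year FROM students WHERE year >= (SELECT AVG(year) FROM students)

Execution result:
name | year
Bob Wilson | 4
Peter Brown | 3
Kate Miller | 4
Quinn Johnson | 4
Peter Smith | 4
Sam Martinez | 4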